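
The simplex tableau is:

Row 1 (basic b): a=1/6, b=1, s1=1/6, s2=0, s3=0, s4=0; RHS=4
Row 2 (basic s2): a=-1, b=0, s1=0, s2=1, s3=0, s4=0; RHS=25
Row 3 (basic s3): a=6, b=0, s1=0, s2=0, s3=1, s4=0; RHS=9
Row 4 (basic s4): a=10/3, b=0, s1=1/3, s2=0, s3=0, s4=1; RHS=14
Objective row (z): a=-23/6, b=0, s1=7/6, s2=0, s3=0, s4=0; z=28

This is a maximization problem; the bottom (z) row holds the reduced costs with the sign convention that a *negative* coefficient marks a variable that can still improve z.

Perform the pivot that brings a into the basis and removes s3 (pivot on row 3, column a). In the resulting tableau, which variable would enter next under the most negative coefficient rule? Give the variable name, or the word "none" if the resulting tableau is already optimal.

Pivot element 6. New z-row = old z-row − (-23/6)·(row 3/6).
Updated z-row coefficients: a: 0, b: 0, s1: 7/6, s2: 0, s3: 23/36, s4: 0.
No coefficient is strictly negative; the tableau after this pivot is optimal.

none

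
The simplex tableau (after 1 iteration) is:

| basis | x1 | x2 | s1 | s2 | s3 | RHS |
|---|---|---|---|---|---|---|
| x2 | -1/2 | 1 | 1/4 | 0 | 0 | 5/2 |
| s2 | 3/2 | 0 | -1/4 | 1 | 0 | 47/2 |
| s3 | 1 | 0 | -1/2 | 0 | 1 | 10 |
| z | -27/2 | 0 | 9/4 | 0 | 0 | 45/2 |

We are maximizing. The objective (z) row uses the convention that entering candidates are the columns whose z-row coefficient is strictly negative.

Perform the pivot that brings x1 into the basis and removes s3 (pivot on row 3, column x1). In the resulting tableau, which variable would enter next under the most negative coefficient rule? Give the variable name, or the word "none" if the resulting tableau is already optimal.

Pivot element 1. New z-row = old z-row − (-27/2)·(row 3/1).
Updated z-row coefficients: x1: 0, x2: 0, s1: -9/2, s2: 0, s3: 27/2.
The most negative is -9/2 in column s1, so s1 would enter next.

s1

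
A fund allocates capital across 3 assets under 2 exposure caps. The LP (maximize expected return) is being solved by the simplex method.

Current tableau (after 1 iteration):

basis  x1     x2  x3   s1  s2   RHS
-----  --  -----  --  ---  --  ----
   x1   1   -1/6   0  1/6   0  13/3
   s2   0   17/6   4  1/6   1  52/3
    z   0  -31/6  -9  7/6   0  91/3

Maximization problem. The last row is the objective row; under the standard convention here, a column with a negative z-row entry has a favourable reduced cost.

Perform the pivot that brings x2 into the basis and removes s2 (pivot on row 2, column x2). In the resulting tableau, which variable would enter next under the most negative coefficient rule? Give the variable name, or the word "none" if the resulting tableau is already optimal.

Pivot element 17/6. New z-row = old z-row − (-31/6)·(row 2/(17/6)).
Updated z-row coefficients: x1: 0, x2: 0, x3: -29/17, s1: 25/17, s2: 31/17.
The most negative is -29/17 in column x3, so x3 would enter next.

x3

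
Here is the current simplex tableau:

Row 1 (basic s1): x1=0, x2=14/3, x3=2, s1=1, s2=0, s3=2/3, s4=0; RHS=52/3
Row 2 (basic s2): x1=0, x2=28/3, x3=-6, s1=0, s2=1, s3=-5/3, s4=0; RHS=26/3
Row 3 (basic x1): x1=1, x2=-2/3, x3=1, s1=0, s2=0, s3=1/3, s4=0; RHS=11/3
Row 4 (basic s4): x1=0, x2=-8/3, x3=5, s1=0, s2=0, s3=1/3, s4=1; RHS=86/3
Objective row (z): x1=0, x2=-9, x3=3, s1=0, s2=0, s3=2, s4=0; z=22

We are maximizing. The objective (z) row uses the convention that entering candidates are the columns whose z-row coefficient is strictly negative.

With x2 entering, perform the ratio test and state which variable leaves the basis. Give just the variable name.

Ratios: row 1 (s1): (52/3)/(14/3) = 26/7; row 2 (s2): (26/3)/(28/3) = 13/14; row 3 (x1): entry -2/3 ≤ 0, skip; row 4 (s4): entry -8/3 ≤ 0, skip.
Minimum ratio 13/14 is in the s2 row, so s2 leaves.

s2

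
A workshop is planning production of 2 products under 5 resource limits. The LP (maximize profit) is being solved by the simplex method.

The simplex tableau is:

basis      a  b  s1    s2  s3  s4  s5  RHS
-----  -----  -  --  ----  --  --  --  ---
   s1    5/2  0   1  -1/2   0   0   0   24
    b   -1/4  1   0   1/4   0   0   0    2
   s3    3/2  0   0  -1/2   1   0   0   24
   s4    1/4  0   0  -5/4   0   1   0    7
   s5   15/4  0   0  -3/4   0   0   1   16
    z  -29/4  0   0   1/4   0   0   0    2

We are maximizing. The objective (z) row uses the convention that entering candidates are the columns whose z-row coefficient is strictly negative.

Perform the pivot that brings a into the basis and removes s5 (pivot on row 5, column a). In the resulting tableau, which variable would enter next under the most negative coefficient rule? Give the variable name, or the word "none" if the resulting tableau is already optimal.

Pivot element 15/4. New z-row = old z-row − (-29/4)·(row 5/(15/4)).
Updated z-row coefficients: a: 0, b: 0, s1: 0, s2: -6/5, s3: 0, s4: 0, s5: 29/15.
The most negative is -6/5 in column s2, so s2 would enter next.

s2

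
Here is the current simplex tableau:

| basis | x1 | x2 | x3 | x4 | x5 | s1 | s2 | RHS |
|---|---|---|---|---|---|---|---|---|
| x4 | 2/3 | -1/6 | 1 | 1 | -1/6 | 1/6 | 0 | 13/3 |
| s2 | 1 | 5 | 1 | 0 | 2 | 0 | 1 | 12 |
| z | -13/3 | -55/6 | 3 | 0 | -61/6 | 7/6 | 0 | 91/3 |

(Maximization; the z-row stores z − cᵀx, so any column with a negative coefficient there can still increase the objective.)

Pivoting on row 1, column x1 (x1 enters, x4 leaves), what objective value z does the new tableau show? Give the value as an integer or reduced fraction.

117/2

Minimum ratio for x1: (13/3)/(2/3) = 13/2.
z changes by −(z-row coeff of x1)·ratio = −(-13/3)·(13/2) = 169/6.
New z = 91/3 + (169/6) = 117/2.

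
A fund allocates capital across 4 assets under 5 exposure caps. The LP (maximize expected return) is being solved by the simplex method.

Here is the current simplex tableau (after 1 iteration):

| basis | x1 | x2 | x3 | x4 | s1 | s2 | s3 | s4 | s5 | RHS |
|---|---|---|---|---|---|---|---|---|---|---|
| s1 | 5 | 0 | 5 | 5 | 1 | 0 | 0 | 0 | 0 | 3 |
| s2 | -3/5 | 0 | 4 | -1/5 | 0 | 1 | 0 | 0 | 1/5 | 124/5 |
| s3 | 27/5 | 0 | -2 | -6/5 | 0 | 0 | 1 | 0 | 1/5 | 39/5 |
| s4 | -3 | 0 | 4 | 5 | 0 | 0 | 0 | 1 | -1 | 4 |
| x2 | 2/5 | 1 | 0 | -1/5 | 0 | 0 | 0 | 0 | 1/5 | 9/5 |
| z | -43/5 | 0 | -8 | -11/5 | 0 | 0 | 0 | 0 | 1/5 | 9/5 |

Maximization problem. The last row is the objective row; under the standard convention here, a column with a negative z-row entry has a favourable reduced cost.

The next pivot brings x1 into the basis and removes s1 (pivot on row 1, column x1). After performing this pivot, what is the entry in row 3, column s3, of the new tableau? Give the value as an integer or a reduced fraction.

Pivot element is row 1, column x1: 5.
Normalize row 1: new (row 1, s3) = 0/5 = 0.
row 3 ← row 3 − (27/5)·(new row 1): 1 − (27/5)·0 = 1.

1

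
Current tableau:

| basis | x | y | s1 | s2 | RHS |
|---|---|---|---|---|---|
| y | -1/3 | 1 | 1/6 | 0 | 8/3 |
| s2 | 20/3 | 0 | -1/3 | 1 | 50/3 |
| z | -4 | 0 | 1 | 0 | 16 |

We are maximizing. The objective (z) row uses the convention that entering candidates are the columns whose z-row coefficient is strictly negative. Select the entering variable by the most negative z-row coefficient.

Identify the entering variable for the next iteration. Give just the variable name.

Objective-row coefficients: x: -4, y: 0, s1: 1, s2: 0.
The most negative is -4 in column x, so x enters.

x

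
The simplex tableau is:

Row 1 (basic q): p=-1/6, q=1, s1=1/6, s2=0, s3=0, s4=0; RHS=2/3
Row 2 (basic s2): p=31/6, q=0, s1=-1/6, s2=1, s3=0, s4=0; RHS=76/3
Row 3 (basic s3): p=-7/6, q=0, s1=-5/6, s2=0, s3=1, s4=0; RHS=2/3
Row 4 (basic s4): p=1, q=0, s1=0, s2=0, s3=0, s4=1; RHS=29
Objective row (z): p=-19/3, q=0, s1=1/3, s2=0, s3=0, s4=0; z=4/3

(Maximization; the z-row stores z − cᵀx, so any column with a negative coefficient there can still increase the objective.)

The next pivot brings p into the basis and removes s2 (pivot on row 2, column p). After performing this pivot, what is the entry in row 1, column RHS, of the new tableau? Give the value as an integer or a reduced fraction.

Pivot element is row 2, column p: 31/6.
Normalize row 2: new (row 2, RHS) = (76/3)/(31/6) = 152/31.
row 1 ← row 1 − (-1/6)·(new row 2): 2/3 − (-1/6)·(152/31) = 46/31.

46/31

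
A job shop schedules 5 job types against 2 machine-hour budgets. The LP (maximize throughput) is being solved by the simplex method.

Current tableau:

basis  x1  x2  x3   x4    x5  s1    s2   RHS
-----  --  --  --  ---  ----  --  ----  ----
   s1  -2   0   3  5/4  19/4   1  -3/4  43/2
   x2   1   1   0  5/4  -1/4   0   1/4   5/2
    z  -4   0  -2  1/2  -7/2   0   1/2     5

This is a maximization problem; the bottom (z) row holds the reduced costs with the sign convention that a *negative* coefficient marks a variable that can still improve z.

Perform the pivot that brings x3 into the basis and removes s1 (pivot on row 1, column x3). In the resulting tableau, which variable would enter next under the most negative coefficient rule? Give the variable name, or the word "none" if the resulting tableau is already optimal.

Pivot element 3. New z-row = old z-row − (-2)·(row 1/3).
Updated z-row coefficients: x1: -16/3, x2: 0, x3: 0, x4: 4/3, x5: -1/3, s1: 2/3, s2: 0.
The most negative is -16/3 in column x1, so x1 would enter next.

x1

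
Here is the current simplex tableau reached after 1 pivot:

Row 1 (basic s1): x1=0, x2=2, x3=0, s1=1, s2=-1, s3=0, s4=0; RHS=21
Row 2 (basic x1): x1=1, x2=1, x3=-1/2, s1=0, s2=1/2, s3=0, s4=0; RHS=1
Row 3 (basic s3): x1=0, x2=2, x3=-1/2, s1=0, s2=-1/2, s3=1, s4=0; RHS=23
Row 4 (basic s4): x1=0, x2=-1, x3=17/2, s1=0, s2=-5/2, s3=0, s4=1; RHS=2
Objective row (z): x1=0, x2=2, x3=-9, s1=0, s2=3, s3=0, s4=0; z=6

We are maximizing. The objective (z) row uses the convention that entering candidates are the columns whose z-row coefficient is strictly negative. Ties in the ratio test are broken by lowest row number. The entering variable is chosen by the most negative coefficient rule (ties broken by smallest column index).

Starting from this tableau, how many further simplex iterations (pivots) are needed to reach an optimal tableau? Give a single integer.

pivot: x3 in, s4 out → z = 138/17
No improving column remains; optimal.

1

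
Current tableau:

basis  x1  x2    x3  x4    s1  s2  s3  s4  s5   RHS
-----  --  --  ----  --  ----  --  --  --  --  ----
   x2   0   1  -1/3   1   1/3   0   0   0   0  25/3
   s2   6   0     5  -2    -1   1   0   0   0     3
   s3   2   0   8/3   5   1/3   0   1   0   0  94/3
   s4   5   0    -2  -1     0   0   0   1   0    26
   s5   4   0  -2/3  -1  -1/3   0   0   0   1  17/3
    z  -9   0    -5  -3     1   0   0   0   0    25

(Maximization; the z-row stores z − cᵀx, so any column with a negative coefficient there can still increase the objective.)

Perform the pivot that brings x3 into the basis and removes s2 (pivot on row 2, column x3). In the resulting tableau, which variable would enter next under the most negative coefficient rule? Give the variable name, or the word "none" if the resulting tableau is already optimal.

Pivot element 5. New z-row = old z-row − (-5)·(row 2/5).
Updated z-row coefficients: x1: -3, x2: 0, x3: 0, x4: -5, s1: 0, s2: 1, s3: 0, s4: 0, s5: 0.
The most negative is -5 in column x4, so x4 would enter next.

x4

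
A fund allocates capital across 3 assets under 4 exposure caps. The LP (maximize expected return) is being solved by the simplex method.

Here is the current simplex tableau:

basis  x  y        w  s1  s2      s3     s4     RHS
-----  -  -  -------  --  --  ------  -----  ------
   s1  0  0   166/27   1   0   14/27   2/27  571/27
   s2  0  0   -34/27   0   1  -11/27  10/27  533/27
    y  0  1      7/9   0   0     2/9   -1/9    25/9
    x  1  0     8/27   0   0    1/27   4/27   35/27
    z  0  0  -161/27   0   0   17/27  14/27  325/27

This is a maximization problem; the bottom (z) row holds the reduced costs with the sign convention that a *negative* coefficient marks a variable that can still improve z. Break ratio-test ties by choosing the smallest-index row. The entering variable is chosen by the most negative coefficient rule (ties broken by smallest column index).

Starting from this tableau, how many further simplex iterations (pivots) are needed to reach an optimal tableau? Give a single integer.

1

pivot: w in, s1 out → z = 5403/166
No improving column remains; optimal.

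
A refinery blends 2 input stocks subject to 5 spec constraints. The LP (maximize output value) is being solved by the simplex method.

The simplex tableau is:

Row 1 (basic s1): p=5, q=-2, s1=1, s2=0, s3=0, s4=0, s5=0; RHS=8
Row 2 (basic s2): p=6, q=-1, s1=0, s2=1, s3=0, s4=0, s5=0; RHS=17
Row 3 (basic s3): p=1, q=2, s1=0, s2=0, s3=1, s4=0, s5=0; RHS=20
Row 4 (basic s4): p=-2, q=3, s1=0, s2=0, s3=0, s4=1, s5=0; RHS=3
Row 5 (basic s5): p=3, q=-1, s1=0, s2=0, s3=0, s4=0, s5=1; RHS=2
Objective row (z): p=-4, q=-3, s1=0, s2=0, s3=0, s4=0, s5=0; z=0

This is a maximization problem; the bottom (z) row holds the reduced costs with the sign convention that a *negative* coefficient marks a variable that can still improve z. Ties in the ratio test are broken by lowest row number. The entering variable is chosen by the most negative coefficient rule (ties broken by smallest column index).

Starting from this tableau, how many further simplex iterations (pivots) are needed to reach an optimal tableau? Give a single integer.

2

pivot: p in, s5 out → z = 8/3
pivot: q in, s4 out → z = 75/7
No improving column remains; optimal.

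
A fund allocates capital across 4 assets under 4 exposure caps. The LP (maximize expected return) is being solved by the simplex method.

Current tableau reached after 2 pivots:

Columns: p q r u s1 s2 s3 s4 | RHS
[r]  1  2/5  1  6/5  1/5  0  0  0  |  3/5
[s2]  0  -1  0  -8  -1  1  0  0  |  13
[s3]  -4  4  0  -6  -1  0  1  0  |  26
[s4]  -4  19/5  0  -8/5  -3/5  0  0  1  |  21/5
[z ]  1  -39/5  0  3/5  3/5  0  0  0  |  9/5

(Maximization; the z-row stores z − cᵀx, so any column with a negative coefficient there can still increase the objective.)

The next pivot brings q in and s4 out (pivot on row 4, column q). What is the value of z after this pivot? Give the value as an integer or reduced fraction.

Minimum ratio for q: (21/5)/(19/5) = 21/19.
z changes by −(z-row coeff of q)·ratio = −(-39/5)·(21/19) = 819/95.
New z = 9/5 + (819/95) = 198/19.

198/19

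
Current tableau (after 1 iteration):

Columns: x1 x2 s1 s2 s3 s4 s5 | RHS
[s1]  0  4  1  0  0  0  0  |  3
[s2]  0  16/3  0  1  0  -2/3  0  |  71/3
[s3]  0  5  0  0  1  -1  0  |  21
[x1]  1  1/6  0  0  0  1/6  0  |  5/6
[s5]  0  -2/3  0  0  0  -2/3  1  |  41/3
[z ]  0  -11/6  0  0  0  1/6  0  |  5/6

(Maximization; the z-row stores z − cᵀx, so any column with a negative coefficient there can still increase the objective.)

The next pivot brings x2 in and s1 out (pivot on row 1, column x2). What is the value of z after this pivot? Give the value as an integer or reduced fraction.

53/24

Minimum ratio for x2: 3/4 = 3/4.
z changes by −(z-row coeff of x2)·ratio = −(-11/6)·(3/4) = 11/8.
New z = 5/6 + (11/8) = 53/24.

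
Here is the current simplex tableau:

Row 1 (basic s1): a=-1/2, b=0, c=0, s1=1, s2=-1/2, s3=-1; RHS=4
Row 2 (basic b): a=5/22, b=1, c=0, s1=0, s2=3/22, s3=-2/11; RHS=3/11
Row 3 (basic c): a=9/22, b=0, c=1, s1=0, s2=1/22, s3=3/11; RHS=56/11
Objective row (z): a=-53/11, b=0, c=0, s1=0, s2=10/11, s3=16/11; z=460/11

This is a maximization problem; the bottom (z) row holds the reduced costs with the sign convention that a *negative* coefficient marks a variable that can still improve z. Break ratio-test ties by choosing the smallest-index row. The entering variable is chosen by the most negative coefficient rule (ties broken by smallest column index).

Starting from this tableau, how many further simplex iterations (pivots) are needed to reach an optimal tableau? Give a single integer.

pivot: a in, b out → z = 238/5
pivot: s3 in, c out → z = 66
No improving column remains; optimal.

2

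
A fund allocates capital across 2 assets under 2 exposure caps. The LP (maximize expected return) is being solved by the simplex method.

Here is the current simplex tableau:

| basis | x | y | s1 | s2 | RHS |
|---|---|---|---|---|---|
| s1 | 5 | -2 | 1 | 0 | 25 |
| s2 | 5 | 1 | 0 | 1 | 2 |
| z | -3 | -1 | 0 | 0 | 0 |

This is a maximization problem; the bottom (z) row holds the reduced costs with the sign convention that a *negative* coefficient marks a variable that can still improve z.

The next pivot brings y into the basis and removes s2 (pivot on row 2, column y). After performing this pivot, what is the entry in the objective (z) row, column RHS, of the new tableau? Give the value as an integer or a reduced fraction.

Pivot element is row 2, column y: 1.
Normalize row 2: new (row 2, RHS) = 2/1 = 2.
z-row ← z-row − (-1)·(new row 2): 0 − (-1)·2 = 2.

2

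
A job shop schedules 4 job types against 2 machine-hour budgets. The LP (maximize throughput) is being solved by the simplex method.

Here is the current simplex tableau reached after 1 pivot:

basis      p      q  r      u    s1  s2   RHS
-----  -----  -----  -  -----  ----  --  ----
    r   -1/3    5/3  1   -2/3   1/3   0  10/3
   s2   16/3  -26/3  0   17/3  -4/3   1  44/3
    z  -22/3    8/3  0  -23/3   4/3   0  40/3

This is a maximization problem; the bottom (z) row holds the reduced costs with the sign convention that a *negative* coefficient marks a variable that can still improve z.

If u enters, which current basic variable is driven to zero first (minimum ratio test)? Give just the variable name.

s2

Ratios: row 1 (r): entry -2/3 ≤ 0, skip; row 2 (s2): (44/3)/(17/3) = 44/17.
Minimum ratio 44/17 is in the s2 row, so s2 leaves.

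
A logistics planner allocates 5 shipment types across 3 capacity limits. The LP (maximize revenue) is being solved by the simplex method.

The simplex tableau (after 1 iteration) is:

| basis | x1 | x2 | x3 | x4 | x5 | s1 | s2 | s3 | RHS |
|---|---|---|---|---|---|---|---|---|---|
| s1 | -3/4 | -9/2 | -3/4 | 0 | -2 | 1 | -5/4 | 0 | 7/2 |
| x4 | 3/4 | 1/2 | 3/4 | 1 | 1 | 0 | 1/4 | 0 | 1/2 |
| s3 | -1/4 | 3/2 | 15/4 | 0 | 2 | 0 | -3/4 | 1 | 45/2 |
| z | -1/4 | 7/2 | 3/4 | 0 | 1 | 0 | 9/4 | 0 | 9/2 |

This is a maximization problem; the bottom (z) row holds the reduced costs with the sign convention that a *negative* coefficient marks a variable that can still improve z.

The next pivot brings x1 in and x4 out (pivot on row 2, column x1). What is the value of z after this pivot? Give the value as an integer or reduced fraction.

Minimum ratio for x1: (1/2)/(3/4) = 2/3.
z changes by −(z-row coeff of x1)·ratio = −(-1/4)·(2/3) = 1/6.
New z = 9/2 + (1/6) = 14/3.

14/3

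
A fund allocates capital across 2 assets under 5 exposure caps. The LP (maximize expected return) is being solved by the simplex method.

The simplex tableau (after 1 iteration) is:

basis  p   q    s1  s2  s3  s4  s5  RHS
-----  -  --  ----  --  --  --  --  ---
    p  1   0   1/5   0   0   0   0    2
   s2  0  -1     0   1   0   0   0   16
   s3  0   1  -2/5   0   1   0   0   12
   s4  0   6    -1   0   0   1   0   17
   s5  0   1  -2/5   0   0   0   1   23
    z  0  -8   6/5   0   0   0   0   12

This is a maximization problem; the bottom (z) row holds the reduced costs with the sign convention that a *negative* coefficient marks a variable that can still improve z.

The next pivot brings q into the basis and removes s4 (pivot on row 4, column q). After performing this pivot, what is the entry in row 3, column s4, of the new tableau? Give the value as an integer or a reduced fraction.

Pivot element is row 4, column q: 6.
Normalize row 4: new (row 4, s4) = 1/6 = 1/6.
row 3 ← row 3 − 1·(new row 4): 0 − 1·(1/6) = -1/6.

-1/6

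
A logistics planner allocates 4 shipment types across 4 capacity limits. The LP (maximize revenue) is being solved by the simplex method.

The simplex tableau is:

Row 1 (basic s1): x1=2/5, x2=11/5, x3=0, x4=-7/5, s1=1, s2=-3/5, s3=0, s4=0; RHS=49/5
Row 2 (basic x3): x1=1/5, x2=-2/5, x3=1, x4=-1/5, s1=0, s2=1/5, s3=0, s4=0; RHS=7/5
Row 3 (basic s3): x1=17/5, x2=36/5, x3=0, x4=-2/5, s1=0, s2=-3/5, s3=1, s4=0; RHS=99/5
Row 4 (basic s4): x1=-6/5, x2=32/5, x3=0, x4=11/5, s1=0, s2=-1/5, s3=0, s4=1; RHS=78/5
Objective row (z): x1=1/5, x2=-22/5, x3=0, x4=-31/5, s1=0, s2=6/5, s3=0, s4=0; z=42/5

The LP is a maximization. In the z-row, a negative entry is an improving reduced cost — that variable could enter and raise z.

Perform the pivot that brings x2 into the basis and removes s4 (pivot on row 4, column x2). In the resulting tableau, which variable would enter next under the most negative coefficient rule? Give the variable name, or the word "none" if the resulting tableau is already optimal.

Pivot element 32/5. New z-row = old z-row − (-22/5)·(row 4/(32/5)).
Updated z-row coefficients: x1: -5/8, x2: 0, x3: 0, x4: -75/16, s1: 0, s2: 17/16, s3: 0, s4: 11/16.
The most negative is -75/16 in column x4, so x4 would enter next.

x4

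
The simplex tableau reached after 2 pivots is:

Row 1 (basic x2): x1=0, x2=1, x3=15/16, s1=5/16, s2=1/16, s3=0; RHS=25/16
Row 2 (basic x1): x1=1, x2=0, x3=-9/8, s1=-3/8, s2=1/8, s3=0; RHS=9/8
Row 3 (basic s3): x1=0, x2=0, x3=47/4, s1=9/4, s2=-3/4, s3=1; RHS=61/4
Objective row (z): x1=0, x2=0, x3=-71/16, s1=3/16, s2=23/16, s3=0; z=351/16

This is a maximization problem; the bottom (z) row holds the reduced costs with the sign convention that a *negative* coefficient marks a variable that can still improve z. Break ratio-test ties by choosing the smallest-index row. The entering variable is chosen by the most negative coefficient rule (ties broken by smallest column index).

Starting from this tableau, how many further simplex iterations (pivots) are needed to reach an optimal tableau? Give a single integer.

pivot: x3 in, s3 out → z = 5207/188
No improving column remains; optimal.

1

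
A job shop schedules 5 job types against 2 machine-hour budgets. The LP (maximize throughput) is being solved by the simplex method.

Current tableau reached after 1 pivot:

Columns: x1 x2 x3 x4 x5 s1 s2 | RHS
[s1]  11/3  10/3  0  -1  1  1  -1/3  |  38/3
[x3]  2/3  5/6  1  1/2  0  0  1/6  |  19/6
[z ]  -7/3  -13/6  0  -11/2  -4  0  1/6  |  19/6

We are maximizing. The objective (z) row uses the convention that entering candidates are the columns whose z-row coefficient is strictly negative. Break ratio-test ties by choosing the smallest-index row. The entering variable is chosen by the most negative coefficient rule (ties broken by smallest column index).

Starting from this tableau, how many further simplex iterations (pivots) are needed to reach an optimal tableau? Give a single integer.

pivot: x4 in, x3 out → z = 38
pivot: x5 in, s1 out → z = 114
No improving column remains; optimal.

2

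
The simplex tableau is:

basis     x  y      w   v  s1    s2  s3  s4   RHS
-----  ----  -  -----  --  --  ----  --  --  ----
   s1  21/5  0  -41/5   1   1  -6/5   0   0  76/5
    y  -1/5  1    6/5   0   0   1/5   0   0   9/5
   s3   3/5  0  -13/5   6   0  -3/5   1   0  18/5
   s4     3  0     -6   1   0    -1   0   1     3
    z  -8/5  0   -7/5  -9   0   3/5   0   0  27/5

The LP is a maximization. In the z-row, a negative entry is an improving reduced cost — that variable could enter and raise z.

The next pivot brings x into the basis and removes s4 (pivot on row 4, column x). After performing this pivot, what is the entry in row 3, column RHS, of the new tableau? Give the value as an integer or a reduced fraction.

Pivot element is row 4, column x: 3.
Normalize row 4: new (row 4, RHS) = 3/3 = 1.
row 3 ← row 3 − (3/5)·(new row 4): 18/5 − (3/5)·1 = 3.

3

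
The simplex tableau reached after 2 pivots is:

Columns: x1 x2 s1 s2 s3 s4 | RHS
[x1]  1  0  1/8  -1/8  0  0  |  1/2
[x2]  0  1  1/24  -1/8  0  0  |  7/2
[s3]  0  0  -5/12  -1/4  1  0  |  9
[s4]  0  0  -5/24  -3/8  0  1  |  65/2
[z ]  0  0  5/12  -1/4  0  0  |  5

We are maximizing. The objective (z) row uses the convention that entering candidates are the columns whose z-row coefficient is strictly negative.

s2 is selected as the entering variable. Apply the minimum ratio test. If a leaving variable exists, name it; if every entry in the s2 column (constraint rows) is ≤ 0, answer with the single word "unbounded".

unbounded

s2-column entries: row 1: -1/8, row 2: -1/8, row 3: -1/4, row 4: -3/8. All ≤ 0, so s2 can increase without bound; the LP is unbounded in this direction.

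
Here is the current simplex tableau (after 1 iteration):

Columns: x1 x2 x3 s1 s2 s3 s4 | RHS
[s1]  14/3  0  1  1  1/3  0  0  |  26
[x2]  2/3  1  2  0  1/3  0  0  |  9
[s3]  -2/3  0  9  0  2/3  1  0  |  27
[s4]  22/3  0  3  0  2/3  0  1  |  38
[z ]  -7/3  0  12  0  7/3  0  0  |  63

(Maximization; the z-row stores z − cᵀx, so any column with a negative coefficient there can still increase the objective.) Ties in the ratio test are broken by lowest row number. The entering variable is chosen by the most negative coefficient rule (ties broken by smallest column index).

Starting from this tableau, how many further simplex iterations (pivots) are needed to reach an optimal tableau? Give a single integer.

1

pivot: x1 in, s4 out → z = 826/11
No improving column remains; optimal.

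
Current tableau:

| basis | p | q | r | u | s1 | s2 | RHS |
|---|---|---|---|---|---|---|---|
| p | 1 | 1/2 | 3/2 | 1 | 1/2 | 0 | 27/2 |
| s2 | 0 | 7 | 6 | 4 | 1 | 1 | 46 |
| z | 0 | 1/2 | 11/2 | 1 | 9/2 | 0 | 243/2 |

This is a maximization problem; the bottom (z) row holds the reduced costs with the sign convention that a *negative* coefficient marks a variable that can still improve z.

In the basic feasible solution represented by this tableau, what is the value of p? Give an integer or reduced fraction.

27/2

p is basic (row 1); its value is the RHS of that row: 27/2.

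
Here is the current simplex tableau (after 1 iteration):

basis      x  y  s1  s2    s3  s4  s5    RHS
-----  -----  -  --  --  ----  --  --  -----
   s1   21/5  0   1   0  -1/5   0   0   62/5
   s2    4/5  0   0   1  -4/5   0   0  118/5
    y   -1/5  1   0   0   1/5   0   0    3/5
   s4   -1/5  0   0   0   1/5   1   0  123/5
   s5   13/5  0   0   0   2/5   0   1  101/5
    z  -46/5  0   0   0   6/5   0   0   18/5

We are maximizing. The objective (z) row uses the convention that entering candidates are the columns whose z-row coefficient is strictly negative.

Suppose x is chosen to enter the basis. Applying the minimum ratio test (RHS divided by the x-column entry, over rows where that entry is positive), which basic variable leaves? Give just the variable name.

s1

Ratios: row 1 (s1): (62/5)/(21/5) = 62/21; row 2 (s2): (118/5)/(4/5) = 59/2; row 3 (y): entry -1/5 ≤ 0, skip; row 4 (s4): entry -1/5 ≤ 0, skip; row 5 (s5): (101/5)/(13/5) = 101/13.
Minimum ratio 62/21 is in the s1 row, so s1 leaves.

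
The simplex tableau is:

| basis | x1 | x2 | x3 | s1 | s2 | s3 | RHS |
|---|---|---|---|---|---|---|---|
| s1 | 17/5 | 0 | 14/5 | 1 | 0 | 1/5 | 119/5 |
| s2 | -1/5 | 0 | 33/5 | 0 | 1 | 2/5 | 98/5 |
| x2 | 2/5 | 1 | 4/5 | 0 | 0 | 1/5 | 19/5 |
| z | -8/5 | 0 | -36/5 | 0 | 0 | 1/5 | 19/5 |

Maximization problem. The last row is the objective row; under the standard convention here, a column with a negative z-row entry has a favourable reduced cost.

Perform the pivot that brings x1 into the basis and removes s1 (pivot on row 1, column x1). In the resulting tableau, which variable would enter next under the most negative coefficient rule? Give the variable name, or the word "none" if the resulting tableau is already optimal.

Pivot element 17/5. New z-row = old z-row − (-8/5)·(row 1/(17/5)).
Updated z-row coefficients: x1: 0, x2: 0, x3: -100/17, s1: 8/17, s2: 0, s3: 5/17.
The most negative is -100/17 in column x3, so x3 would enter next.

x3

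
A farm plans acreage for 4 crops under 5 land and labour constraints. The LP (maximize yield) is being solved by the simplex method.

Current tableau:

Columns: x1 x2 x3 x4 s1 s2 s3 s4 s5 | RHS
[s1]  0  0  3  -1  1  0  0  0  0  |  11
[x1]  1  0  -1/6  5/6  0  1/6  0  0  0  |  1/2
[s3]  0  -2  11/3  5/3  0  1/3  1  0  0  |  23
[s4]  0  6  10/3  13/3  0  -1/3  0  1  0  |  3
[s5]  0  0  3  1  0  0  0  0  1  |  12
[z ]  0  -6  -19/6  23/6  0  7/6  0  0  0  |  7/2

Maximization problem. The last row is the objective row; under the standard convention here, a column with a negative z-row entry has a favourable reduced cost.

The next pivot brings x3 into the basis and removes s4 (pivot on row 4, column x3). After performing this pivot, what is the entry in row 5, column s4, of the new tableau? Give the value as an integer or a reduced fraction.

-9/10

Pivot element is row 4, column x3: 10/3.
Normalize row 4: new (row 4, s4) = 1/(10/3) = 3/10.
row 5 ← row 5 − 3·(new row 4): 0 − 3·(3/10) = -9/10.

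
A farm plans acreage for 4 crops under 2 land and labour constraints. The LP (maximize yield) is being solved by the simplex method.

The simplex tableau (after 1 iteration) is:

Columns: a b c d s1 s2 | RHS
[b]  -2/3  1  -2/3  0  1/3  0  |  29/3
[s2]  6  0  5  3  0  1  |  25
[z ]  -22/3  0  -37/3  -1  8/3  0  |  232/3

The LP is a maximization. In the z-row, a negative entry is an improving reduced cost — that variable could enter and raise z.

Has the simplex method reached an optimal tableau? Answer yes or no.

no

Column a has objective-row coefficient -22/3, which is negative; an improving pivot exists, so not yet optimal.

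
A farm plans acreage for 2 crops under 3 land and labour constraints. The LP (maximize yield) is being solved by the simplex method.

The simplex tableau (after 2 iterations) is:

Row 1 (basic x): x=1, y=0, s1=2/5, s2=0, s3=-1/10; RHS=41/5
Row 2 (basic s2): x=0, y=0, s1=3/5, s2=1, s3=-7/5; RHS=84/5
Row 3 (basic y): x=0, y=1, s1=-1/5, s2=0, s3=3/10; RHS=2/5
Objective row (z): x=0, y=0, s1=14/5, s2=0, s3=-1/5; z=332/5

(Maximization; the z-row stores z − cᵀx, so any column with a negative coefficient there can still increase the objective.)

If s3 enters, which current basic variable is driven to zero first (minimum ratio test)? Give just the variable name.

Ratios: row 1 (x): entry -1/10 ≤ 0, skip; row 2 (s2): entry -7/5 ≤ 0, skip; row 3 (y): (2/5)/(3/10) = 4/3.
Minimum ratio 4/3 is in the y row, so y leaves.

y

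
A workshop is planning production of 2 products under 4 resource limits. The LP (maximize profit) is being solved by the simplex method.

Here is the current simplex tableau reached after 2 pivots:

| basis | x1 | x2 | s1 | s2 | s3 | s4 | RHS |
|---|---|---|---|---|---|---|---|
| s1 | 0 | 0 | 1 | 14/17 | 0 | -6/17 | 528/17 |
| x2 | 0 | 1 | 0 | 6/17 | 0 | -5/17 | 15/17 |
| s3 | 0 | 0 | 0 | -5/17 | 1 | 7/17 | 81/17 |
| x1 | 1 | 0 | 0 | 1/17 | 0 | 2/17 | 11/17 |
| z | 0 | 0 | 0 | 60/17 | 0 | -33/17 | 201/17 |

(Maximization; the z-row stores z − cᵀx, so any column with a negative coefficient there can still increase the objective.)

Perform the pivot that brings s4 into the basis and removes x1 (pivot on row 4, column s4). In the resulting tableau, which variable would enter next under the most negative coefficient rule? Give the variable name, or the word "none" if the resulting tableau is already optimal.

Pivot element 2/17. New z-row = old z-row − (-33/17)·(row 4/(2/17)).
Updated z-row coefficients: x1: 33/2, x2: 0, s1: 0, s2: 9/2, s3: 0, s4: 0.
No coefficient is strictly negative; the tableau after this pivot is optimal.

none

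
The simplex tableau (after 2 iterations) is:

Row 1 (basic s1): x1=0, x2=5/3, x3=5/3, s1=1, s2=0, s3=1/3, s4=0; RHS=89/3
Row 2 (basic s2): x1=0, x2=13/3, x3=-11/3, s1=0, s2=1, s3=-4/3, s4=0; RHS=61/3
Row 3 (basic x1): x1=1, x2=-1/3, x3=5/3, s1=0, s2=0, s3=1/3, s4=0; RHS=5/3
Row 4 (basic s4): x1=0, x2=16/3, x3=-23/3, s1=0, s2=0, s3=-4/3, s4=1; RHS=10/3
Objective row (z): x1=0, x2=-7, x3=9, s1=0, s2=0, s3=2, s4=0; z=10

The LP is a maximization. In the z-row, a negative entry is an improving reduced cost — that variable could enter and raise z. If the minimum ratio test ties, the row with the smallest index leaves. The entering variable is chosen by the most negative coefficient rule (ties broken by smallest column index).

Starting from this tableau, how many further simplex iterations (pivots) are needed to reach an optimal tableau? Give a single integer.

pivot: x2 in, s4 out → z = 115/8
pivot: x3 in, x1 out → z = 305/19
No improving column remains; optimal.

2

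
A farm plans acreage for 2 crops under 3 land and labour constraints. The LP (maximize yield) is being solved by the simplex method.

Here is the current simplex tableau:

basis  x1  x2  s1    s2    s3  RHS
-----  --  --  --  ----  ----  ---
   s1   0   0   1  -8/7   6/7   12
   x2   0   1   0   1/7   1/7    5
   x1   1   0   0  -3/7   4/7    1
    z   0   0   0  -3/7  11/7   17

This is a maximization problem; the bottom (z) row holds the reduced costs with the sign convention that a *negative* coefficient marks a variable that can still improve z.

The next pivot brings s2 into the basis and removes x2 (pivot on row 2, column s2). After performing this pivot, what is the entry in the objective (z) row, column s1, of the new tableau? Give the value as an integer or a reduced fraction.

Pivot element is row 2, column s2: 1/7.
Normalize row 2: new (row 2, s1) = 0/(1/7) = 0.
z-row ← z-row − (-3/7)·(new row 2): 0 − (-3/7)·0 = 0.

0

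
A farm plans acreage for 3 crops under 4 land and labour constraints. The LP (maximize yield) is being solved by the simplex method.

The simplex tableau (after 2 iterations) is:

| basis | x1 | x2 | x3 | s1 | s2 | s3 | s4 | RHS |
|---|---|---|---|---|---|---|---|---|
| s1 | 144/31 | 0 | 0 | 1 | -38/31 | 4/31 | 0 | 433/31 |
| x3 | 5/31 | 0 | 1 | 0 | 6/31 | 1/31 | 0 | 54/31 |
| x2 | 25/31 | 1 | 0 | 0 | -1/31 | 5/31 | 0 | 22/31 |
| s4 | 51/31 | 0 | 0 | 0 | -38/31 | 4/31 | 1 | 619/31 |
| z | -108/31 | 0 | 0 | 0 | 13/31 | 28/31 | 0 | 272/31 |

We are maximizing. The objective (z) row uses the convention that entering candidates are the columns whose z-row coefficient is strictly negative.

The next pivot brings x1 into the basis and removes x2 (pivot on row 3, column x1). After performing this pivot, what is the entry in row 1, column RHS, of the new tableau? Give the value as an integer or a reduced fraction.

Pivot element is row 3, column x1: 25/31.
Normalize row 3: new (row 3, RHS) = (22/31)/(25/31) = 22/25.
row 1 ← row 1 − (144/31)·(new row 3): 433/31 − (144/31)·(22/25) = 247/25.

247/25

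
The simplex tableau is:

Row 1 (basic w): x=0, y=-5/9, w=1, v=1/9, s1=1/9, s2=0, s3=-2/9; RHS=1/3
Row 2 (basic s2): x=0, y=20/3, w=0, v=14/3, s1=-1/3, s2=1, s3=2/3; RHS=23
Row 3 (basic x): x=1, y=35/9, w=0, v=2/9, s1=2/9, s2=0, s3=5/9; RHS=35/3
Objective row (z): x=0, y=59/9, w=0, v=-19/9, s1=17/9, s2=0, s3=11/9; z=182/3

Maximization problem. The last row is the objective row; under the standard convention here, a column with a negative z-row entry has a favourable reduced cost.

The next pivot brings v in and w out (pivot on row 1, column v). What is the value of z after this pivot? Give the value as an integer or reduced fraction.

Minimum ratio for v: (1/3)/(1/9) = 3.
z changes by −(z-row coeff of v)·ratio = −(-19/9)·3 = 19/3.
New z = 182/3 + (19/3) = 67.

67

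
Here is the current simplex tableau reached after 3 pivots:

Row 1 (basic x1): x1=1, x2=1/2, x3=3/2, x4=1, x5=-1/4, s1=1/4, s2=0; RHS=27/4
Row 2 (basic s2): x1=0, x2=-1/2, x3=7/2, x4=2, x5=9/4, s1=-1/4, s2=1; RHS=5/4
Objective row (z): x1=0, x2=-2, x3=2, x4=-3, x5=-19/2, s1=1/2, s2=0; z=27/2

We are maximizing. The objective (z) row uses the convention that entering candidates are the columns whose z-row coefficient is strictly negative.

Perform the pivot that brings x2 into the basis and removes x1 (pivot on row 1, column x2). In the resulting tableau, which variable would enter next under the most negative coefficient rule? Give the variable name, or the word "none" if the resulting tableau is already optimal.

Pivot element 1/2. New z-row = old z-row − (-2)·(row 1/(1/2)).
Updated z-row coefficients: x1: 4, x2: 0, x3: 8, x4: 1, x5: -21/2, s1: 3/2, s2: 0.
The most negative is -21/2 in column x5, so x5 would enter next.

x5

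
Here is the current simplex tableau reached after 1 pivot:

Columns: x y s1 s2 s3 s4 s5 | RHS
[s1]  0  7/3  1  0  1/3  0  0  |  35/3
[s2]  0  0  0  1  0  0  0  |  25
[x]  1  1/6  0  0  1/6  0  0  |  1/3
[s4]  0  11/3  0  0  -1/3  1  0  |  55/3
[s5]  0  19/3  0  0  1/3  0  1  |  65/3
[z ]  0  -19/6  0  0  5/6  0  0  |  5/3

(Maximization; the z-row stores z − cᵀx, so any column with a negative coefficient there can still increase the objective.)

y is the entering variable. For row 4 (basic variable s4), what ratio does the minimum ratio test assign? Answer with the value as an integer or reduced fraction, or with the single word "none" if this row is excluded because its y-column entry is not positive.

Ratio = RHS / (y entry) = (55/3) / (11/3) = 5.

5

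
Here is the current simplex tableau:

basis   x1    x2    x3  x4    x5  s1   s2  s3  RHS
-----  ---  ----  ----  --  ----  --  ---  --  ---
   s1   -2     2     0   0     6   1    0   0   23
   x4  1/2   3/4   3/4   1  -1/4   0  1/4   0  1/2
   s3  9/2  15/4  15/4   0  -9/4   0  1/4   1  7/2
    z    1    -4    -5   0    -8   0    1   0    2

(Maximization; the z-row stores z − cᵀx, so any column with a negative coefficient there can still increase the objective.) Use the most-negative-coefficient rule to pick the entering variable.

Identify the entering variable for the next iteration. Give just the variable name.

Objective-row coefficients: x1: 1, x2: -4, x3: -5, x4: 0, x5: -8, s1: 0, s2: 1, s3: 0.
The most negative is -8 in column x5, so x5 enters.

x5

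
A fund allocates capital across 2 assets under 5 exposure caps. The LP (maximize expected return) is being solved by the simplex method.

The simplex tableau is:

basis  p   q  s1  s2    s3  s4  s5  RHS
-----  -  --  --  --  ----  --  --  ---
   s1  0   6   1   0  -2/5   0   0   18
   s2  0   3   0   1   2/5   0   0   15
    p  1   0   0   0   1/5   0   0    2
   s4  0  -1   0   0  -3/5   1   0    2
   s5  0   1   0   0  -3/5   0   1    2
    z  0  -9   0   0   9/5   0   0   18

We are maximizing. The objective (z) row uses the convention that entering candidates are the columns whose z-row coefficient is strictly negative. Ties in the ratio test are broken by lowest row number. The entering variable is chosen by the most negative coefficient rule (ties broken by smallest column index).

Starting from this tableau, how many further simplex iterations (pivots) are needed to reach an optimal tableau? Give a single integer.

pivot: q in, s5 out → z = 36
pivot: s3 in, s1 out → z = 171/4
No improving column remains; optimal.

2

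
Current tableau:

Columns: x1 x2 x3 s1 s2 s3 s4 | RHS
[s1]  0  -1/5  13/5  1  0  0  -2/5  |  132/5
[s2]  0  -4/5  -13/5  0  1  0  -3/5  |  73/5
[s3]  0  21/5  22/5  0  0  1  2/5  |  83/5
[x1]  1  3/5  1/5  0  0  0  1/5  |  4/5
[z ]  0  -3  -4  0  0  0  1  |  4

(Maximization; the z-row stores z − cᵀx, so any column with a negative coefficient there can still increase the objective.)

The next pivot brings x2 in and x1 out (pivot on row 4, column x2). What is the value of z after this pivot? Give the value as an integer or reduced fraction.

8

Minimum ratio for x2: (4/5)/(3/5) = 4/3.
z changes by −(z-row coeff of x2)·ratio = −(-3)·(4/3) = 4.
New z = 4 + 4 = 8.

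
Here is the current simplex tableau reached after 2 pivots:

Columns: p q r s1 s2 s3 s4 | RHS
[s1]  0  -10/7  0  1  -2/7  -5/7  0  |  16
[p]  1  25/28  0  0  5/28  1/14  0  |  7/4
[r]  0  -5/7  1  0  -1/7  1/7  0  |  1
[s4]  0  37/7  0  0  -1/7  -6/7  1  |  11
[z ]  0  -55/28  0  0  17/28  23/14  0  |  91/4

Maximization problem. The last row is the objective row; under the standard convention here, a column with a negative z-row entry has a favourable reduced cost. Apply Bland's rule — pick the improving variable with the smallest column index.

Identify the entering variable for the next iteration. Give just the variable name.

q

Objective-row coefficients: p: 0, q: -55/28, r: 0, s1: 0, s2: 17/28, s3: 23/14, s4: 0.
Improving columns: q. Bland's rule picks the smallest column index → q.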